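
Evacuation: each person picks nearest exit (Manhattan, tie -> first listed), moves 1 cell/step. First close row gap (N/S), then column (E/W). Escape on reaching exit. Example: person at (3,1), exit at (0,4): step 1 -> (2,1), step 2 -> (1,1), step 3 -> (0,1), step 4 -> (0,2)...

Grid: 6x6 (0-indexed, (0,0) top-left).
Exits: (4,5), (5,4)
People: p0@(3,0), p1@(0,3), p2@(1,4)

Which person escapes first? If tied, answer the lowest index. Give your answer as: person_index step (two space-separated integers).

Answer: 2 4

Derivation:
Step 1: p0:(3,0)->(4,0) | p1:(0,3)->(1,3) | p2:(1,4)->(2,4)
Step 2: p0:(4,0)->(4,1) | p1:(1,3)->(2,3) | p2:(2,4)->(3,4)
Step 3: p0:(4,1)->(4,2) | p1:(2,3)->(3,3) | p2:(3,4)->(4,4)
Step 4: p0:(4,2)->(4,3) | p1:(3,3)->(4,3) | p2:(4,4)->(4,5)->EXIT
Step 5: p0:(4,3)->(4,4) | p1:(4,3)->(4,4) | p2:escaped
Step 6: p0:(4,4)->(4,5)->EXIT | p1:(4,4)->(4,5)->EXIT | p2:escaped
Exit steps: [6, 6, 4]
First to escape: p2 at step 4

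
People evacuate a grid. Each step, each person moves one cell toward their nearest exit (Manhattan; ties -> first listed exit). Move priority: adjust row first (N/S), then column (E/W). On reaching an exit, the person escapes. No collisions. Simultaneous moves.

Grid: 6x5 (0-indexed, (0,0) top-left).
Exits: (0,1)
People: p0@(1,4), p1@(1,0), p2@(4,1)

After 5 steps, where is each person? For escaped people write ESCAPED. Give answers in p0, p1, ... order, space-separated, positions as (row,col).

Step 1: p0:(1,4)->(0,4) | p1:(1,0)->(0,0) | p2:(4,1)->(3,1)
Step 2: p0:(0,4)->(0,3) | p1:(0,0)->(0,1)->EXIT | p2:(3,1)->(2,1)
Step 3: p0:(0,3)->(0,2) | p1:escaped | p2:(2,1)->(1,1)
Step 4: p0:(0,2)->(0,1)->EXIT | p1:escaped | p2:(1,1)->(0,1)->EXIT

ESCAPED ESCAPED ESCAPED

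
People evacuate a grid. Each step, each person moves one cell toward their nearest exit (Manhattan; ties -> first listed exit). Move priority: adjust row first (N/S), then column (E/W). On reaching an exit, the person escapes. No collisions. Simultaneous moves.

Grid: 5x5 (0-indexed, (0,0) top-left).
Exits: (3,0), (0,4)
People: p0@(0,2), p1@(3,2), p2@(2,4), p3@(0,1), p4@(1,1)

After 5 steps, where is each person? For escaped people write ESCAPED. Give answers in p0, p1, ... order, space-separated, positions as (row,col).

Step 1: p0:(0,2)->(0,3) | p1:(3,2)->(3,1) | p2:(2,4)->(1,4) | p3:(0,1)->(0,2) | p4:(1,1)->(2,1)
Step 2: p0:(0,3)->(0,4)->EXIT | p1:(3,1)->(3,0)->EXIT | p2:(1,4)->(0,4)->EXIT | p3:(0,2)->(0,3) | p4:(2,1)->(3,1)
Step 3: p0:escaped | p1:escaped | p2:escaped | p3:(0,3)->(0,4)->EXIT | p4:(3,1)->(3,0)->EXIT

ESCAPED ESCAPED ESCAPED ESCAPED ESCAPED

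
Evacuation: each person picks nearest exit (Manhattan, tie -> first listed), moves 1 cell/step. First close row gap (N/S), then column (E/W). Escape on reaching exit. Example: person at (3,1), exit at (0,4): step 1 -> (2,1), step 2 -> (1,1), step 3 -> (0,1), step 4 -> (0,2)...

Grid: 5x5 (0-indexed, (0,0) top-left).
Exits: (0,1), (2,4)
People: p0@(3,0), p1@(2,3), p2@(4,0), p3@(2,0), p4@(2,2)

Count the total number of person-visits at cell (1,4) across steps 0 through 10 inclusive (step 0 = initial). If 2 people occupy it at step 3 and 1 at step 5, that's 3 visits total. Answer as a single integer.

Answer: 0

Derivation:
Step 0: p0@(3,0) p1@(2,3) p2@(4,0) p3@(2,0) p4@(2,2) -> at (1,4): 0 [-], cum=0
Step 1: p0@(2,0) p1@ESC p2@(3,0) p3@(1,0) p4@(2,3) -> at (1,4): 0 [-], cum=0
Step 2: p0@(1,0) p1@ESC p2@(2,0) p3@(0,0) p4@ESC -> at (1,4): 0 [-], cum=0
Step 3: p0@(0,0) p1@ESC p2@(1,0) p3@ESC p4@ESC -> at (1,4): 0 [-], cum=0
Step 4: p0@ESC p1@ESC p2@(0,0) p3@ESC p4@ESC -> at (1,4): 0 [-], cum=0
Step 5: p0@ESC p1@ESC p2@ESC p3@ESC p4@ESC -> at (1,4): 0 [-], cum=0
Total visits = 0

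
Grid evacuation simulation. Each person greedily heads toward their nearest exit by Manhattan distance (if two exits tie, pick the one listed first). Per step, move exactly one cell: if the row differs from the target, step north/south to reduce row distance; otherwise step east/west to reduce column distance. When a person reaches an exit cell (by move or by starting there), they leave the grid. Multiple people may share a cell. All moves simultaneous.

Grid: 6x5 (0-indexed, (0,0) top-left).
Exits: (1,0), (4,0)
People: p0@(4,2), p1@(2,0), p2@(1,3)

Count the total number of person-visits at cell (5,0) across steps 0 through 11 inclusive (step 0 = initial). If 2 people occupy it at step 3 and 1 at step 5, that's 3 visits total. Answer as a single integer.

Step 0: p0@(4,2) p1@(2,0) p2@(1,3) -> at (5,0): 0 [-], cum=0
Step 1: p0@(4,1) p1@ESC p2@(1,2) -> at (5,0): 0 [-], cum=0
Step 2: p0@ESC p1@ESC p2@(1,1) -> at (5,0): 0 [-], cum=0
Step 3: p0@ESC p1@ESC p2@ESC -> at (5,0): 0 [-], cum=0
Total visits = 0

Answer: 0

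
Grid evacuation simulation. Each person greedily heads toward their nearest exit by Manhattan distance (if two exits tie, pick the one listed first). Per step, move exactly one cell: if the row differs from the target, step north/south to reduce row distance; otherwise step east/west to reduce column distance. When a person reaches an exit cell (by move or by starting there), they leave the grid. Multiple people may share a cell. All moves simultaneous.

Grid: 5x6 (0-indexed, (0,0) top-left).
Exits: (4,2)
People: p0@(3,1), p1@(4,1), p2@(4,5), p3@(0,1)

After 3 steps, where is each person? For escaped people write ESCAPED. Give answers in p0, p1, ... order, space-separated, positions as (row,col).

Step 1: p0:(3,1)->(4,1) | p1:(4,1)->(4,2)->EXIT | p2:(4,5)->(4,4) | p3:(0,1)->(1,1)
Step 2: p0:(4,1)->(4,2)->EXIT | p1:escaped | p2:(4,4)->(4,3) | p3:(1,1)->(2,1)
Step 3: p0:escaped | p1:escaped | p2:(4,3)->(4,2)->EXIT | p3:(2,1)->(3,1)

ESCAPED ESCAPED ESCAPED (3,1)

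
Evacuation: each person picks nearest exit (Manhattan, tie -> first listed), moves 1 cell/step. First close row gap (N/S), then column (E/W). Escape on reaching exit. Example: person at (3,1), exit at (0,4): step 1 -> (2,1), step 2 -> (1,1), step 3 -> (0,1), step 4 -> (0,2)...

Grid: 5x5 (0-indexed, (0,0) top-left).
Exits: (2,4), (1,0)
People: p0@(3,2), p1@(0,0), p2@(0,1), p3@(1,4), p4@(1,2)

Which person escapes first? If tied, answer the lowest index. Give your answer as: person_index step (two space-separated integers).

Answer: 1 1

Derivation:
Step 1: p0:(3,2)->(2,2) | p1:(0,0)->(1,0)->EXIT | p2:(0,1)->(1,1) | p3:(1,4)->(2,4)->EXIT | p4:(1,2)->(1,1)
Step 2: p0:(2,2)->(2,3) | p1:escaped | p2:(1,1)->(1,0)->EXIT | p3:escaped | p4:(1,1)->(1,0)->EXIT
Step 3: p0:(2,3)->(2,4)->EXIT | p1:escaped | p2:escaped | p3:escaped | p4:escaped
Exit steps: [3, 1, 2, 1, 2]
First to escape: p1 at step 1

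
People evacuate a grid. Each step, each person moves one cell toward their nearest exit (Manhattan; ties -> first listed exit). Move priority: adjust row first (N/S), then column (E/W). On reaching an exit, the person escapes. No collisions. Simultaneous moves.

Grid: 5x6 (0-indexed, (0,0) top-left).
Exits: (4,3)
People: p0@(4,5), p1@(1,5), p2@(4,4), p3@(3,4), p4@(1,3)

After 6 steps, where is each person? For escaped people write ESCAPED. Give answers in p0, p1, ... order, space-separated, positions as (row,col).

Step 1: p0:(4,5)->(4,4) | p1:(1,5)->(2,5) | p2:(4,4)->(4,3)->EXIT | p3:(3,4)->(4,4) | p4:(1,3)->(2,3)
Step 2: p0:(4,4)->(4,3)->EXIT | p1:(2,5)->(3,5) | p2:escaped | p3:(4,4)->(4,3)->EXIT | p4:(2,3)->(3,3)
Step 3: p0:escaped | p1:(3,5)->(4,5) | p2:escaped | p3:escaped | p4:(3,3)->(4,3)->EXIT
Step 4: p0:escaped | p1:(4,5)->(4,4) | p2:escaped | p3:escaped | p4:escaped
Step 5: p0:escaped | p1:(4,4)->(4,3)->EXIT | p2:escaped | p3:escaped | p4:escaped

ESCAPED ESCAPED ESCAPED ESCAPED ESCAPED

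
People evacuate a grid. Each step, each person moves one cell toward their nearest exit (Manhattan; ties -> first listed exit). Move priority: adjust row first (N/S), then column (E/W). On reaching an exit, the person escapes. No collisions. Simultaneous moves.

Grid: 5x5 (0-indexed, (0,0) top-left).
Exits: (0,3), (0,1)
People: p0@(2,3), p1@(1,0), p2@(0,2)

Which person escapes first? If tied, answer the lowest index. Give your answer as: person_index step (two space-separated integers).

Answer: 2 1

Derivation:
Step 1: p0:(2,3)->(1,3) | p1:(1,0)->(0,0) | p2:(0,2)->(0,3)->EXIT
Step 2: p0:(1,3)->(0,3)->EXIT | p1:(0,0)->(0,1)->EXIT | p2:escaped
Exit steps: [2, 2, 1]
First to escape: p2 at step 1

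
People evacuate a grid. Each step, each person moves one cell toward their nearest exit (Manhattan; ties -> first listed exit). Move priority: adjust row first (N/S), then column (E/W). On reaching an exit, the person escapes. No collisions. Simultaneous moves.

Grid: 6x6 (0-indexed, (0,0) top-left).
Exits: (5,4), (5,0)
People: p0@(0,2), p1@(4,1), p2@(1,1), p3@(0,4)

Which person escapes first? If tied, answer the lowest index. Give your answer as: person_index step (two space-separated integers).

Answer: 1 2

Derivation:
Step 1: p0:(0,2)->(1,2) | p1:(4,1)->(5,1) | p2:(1,1)->(2,1) | p3:(0,4)->(1,4)
Step 2: p0:(1,2)->(2,2) | p1:(5,1)->(5,0)->EXIT | p2:(2,1)->(3,1) | p3:(1,4)->(2,4)
Step 3: p0:(2,2)->(3,2) | p1:escaped | p2:(3,1)->(4,1) | p3:(2,4)->(3,4)
Step 4: p0:(3,2)->(4,2) | p1:escaped | p2:(4,1)->(5,1) | p3:(3,4)->(4,4)
Step 5: p0:(4,2)->(5,2) | p1:escaped | p2:(5,1)->(5,0)->EXIT | p3:(4,4)->(5,4)->EXIT
Step 6: p0:(5,2)->(5,3) | p1:escaped | p2:escaped | p3:escaped
Step 7: p0:(5,3)->(5,4)->EXIT | p1:escaped | p2:escaped | p3:escaped
Exit steps: [7, 2, 5, 5]
First to escape: p1 at step 2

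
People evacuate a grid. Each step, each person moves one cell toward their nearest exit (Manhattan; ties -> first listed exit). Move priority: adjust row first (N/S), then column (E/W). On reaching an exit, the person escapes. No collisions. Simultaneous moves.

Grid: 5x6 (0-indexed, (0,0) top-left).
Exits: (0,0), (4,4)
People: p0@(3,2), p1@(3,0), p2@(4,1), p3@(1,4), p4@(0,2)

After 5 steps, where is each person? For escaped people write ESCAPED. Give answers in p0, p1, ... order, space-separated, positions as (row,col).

Step 1: p0:(3,2)->(4,2) | p1:(3,0)->(2,0) | p2:(4,1)->(4,2) | p3:(1,4)->(2,4) | p4:(0,2)->(0,1)
Step 2: p0:(4,2)->(4,3) | p1:(2,0)->(1,0) | p2:(4,2)->(4,3) | p3:(2,4)->(3,4) | p4:(0,1)->(0,0)->EXIT
Step 3: p0:(4,3)->(4,4)->EXIT | p1:(1,0)->(0,0)->EXIT | p2:(4,3)->(4,4)->EXIT | p3:(3,4)->(4,4)->EXIT | p4:escaped

ESCAPED ESCAPED ESCAPED ESCAPED ESCAPED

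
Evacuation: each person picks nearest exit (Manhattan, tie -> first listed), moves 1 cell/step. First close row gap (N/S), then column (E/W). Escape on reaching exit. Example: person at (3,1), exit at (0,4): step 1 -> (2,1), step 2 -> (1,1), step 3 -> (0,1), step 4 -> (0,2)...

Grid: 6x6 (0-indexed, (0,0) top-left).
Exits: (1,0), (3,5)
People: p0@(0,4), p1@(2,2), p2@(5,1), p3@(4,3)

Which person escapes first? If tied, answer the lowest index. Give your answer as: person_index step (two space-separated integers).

Step 1: p0:(0,4)->(1,4) | p1:(2,2)->(1,2) | p2:(5,1)->(4,1) | p3:(4,3)->(3,3)
Step 2: p0:(1,4)->(2,4) | p1:(1,2)->(1,1) | p2:(4,1)->(3,1) | p3:(3,3)->(3,4)
Step 3: p0:(2,4)->(3,4) | p1:(1,1)->(1,0)->EXIT | p2:(3,1)->(2,1) | p3:(3,4)->(3,5)->EXIT
Step 4: p0:(3,4)->(3,5)->EXIT | p1:escaped | p2:(2,1)->(1,1) | p3:escaped
Step 5: p0:escaped | p1:escaped | p2:(1,1)->(1,0)->EXIT | p3:escaped
Exit steps: [4, 3, 5, 3]
First to escape: p1 at step 3

Answer: 1 3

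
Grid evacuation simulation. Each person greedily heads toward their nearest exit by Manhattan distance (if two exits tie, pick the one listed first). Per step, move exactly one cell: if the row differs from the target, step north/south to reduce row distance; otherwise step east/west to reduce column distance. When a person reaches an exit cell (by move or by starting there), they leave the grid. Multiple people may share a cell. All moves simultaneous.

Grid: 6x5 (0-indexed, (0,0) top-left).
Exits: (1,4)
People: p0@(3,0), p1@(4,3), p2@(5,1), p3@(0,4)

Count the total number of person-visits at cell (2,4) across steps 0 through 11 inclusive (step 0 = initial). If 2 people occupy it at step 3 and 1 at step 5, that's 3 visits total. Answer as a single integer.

Answer: 0

Derivation:
Step 0: p0@(3,0) p1@(4,3) p2@(5,1) p3@(0,4) -> at (2,4): 0 [-], cum=0
Step 1: p0@(2,0) p1@(3,3) p2@(4,1) p3@ESC -> at (2,4): 0 [-], cum=0
Step 2: p0@(1,0) p1@(2,3) p2@(3,1) p3@ESC -> at (2,4): 0 [-], cum=0
Step 3: p0@(1,1) p1@(1,3) p2@(2,1) p3@ESC -> at (2,4): 0 [-], cum=0
Step 4: p0@(1,2) p1@ESC p2@(1,1) p3@ESC -> at (2,4): 0 [-], cum=0
Step 5: p0@(1,3) p1@ESC p2@(1,2) p3@ESC -> at (2,4): 0 [-], cum=0
Step 6: p0@ESC p1@ESC p2@(1,3) p3@ESC -> at (2,4): 0 [-], cum=0
Step 7: p0@ESC p1@ESC p2@ESC p3@ESC -> at (2,4): 0 [-], cum=0
Total visits = 0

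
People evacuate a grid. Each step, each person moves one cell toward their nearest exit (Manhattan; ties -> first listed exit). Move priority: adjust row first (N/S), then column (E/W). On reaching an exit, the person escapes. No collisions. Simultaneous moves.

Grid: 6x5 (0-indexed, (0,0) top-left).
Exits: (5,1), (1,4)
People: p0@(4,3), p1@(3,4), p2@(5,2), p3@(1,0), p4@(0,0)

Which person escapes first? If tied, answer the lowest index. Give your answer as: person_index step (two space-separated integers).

Step 1: p0:(4,3)->(5,3) | p1:(3,4)->(2,4) | p2:(5,2)->(5,1)->EXIT | p3:(1,0)->(1,1) | p4:(0,0)->(1,0)
Step 2: p0:(5,3)->(5,2) | p1:(2,4)->(1,4)->EXIT | p2:escaped | p3:(1,1)->(1,2) | p4:(1,0)->(1,1)
Step 3: p0:(5,2)->(5,1)->EXIT | p1:escaped | p2:escaped | p3:(1,2)->(1,3) | p4:(1,1)->(1,2)
Step 4: p0:escaped | p1:escaped | p2:escaped | p3:(1,3)->(1,4)->EXIT | p4:(1,2)->(1,3)
Step 5: p0:escaped | p1:escaped | p2:escaped | p3:escaped | p4:(1,3)->(1,4)->EXIT
Exit steps: [3, 2, 1, 4, 5]
First to escape: p2 at step 1

Answer: 2 1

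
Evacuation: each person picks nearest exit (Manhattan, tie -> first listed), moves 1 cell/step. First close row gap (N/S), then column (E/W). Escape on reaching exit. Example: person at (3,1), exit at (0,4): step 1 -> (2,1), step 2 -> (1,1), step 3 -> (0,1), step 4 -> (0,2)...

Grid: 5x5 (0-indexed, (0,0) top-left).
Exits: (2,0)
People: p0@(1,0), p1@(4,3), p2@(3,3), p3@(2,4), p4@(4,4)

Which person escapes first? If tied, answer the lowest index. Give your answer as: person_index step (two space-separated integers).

Step 1: p0:(1,0)->(2,0)->EXIT | p1:(4,3)->(3,3) | p2:(3,3)->(2,3) | p3:(2,4)->(2,3) | p4:(4,4)->(3,4)
Step 2: p0:escaped | p1:(3,3)->(2,3) | p2:(2,3)->(2,2) | p3:(2,3)->(2,2) | p4:(3,4)->(2,4)
Step 3: p0:escaped | p1:(2,3)->(2,2) | p2:(2,2)->(2,1) | p3:(2,2)->(2,1) | p4:(2,4)->(2,3)
Step 4: p0:escaped | p1:(2,2)->(2,1) | p2:(2,1)->(2,0)->EXIT | p3:(2,1)->(2,0)->EXIT | p4:(2,3)->(2,2)
Step 5: p0:escaped | p1:(2,1)->(2,0)->EXIT | p2:escaped | p3:escaped | p4:(2,2)->(2,1)
Step 6: p0:escaped | p1:escaped | p2:escaped | p3:escaped | p4:(2,1)->(2,0)->EXIT
Exit steps: [1, 5, 4, 4, 6]
First to escape: p0 at step 1

Answer: 0 1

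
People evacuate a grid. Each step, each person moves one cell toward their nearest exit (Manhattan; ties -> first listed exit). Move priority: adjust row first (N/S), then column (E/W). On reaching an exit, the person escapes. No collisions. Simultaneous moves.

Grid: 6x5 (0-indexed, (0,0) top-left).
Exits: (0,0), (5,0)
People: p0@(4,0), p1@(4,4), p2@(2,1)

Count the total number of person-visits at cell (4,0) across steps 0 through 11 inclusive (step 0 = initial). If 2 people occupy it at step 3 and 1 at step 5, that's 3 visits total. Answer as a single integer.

Step 0: p0@(4,0) p1@(4,4) p2@(2,1) -> at (4,0): 1 [p0], cum=1
Step 1: p0@ESC p1@(5,4) p2@(1,1) -> at (4,0): 0 [-], cum=1
Step 2: p0@ESC p1@(5,3) p2@(0,1) -> at (4,0): 0 [-], cum=1
Step 3: p0@ESC p1@(5,2) p2@ESC -> at (4,0): 0 [-], cum=1
Step 4: p0@ESC p1@(5,1) p2@ESC -> at (4,0): 0 [-], cum=1
Step 5: p0@ESC p1@ESC p2@ESC -> at (4,0): 0 [-], cum=1
Total visits = 1

Answer: 1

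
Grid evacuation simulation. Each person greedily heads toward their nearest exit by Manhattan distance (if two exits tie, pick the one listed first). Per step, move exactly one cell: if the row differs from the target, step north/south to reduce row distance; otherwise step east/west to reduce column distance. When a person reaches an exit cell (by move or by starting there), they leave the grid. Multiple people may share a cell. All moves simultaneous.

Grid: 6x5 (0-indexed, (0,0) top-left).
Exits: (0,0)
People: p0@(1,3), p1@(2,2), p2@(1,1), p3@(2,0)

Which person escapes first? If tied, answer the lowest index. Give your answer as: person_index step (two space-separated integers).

Step 1: p0:(1,3)->(0,3) | p1:(2,2)->(1,2) | p2:(1,1)->(0,1) | p3:(2,0)->(1,0)
Step 2: p0:(0,3)->(0,2) | p1:(1,2)->(0,2) | p2:(0,1)->(0,0)->EXIT | p3:(1,0)->(0,0)->EXIT
Step 3: p0:(0,2)->(0,1) | p1:(0,2)->(0,1) | p2:escaped | p3:escaped
Step 4: p0:(0,1)->(0,0)->EXIT | p1:(0,1)->(0,0)->EXIT | p2:escaped | p3:escaped
Exit steps: [4, 4, 2, 2]
First to escape: p2 at step 2

Answer: 2 2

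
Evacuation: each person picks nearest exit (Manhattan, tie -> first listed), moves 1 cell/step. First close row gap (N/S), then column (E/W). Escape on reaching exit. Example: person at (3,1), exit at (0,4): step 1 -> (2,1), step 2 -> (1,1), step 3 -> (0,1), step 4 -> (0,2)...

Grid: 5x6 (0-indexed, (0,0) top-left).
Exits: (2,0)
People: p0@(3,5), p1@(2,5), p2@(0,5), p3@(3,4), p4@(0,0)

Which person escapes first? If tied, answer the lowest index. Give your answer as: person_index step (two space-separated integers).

Step 1: p0:(3,5)->(2,5) | p1:(2,5)->(2,4) | p2:(0,5)->(1,5) | p3:(3,4)->(2,4) | p4:(0,0)->(1,0)
Step 2: p0:(2,5)->(2,4) | p1:(2,4)->(2,3) | p2:(1,5)->(2,5) | p3:(2,4)->(2,3) | p4:(1,0)->(2,0)->EXIT
Step 3: p0:(2,4)->(2,3) | p1:(2,3)->(2,2) | p2:(2,5)->(2,4) | p3:(2,3)->(2,2) | p4:escaped
Step 4: p0:(2,3)->(2,2) | p1:(2,2)->(2,1) | p2:(2,4)->(2,3) | p3:(2,2)->(2,1) | p4:escaped
Step 5: p0:(2,2)->(2,1) | p1:(2,1)->(2,0)->EXIT | p2:(2,3)->(2,2) | p3:(2,1)->(2,0)->EXIT | p4:escaped
Step 6: p0:(2,1)->(2,0)->EXIT | p1:escaped | p2:(2,2)->(2,1) | p3:escaped | p4:escaped
Step 7: p0:escaped | p1:escaped | p2:(2,1)->(2,0)->EXIT | p3:escaped | p4:escaped
Exit steps: [6, 5, 7, 5, 2]
First to escape: p4 at step 2

Answer: 4 2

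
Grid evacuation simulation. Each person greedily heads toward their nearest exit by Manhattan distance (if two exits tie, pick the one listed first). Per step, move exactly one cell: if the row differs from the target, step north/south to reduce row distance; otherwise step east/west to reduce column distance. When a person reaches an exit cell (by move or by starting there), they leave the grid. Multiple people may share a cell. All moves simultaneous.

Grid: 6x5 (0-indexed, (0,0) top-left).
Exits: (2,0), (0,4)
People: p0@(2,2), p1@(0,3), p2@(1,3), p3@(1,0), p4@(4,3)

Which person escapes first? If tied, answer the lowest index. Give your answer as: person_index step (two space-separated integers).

Step 1: p0:(2,2)->(2,1) | p1:(0,3)->(0,4)->EXIT | p2:(1,3)->(0,3) | p3:(1,0)->(2,0)->EXIT | p4:(4,3)->(3,3)
Step 2: p0:(2,1)->(2,0)->EXIT | p1:escaped | p2:(0,3)->(0,4)->EXIT | p3:escaped | p4:(3,3)->(2,3)
Step 3: p0:escaped | p1:escaped | p2:escaped | p3:escaped | p4:(2,3)->(2,2)
Step 4: p0:escaped | p1:escaped | p2:escaped | p3:escaped | p4:(2,2)->(2,1)
Step 5: p0:escaped | p1:escaped | p2:escaped | p3:escaped | p4:(2,1)->(2,0)->EXIT
Exit steps: [2, 1, 2, 1, 5]
First to escape: p1 at step 1

Answer: 1 1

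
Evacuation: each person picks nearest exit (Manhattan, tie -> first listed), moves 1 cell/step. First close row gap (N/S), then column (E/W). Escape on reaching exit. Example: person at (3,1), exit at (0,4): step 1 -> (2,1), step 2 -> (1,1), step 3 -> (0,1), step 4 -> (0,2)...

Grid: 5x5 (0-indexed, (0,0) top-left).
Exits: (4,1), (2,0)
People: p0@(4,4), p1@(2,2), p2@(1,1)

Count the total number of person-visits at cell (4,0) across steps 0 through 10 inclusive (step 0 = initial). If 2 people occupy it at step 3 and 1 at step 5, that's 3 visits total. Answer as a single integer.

Step 0: p0@(4,4) p1@(2,2) p2@(1,1) -> at (4,0): 0 [-], cum=0
Step 1: p0@(4,3) p1@(2,1) p2@(2,1) -> at (4,0): 0 [-], cum=0
Step 2: p0@(4,2) p1@ESC p2@ESC -> at (4,0): 0 [-], cum=0
Step 3: p0@ESC p1@ESC p2@ESC -> at (4,0): 0 [-], cum=0
Total visits = 0

Answer: 0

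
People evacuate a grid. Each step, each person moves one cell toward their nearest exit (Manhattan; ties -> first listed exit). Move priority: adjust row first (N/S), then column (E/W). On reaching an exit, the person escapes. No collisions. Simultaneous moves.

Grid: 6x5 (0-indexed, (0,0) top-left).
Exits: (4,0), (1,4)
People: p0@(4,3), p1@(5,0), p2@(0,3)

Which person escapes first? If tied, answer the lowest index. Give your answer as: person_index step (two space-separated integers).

Step 1: p0:(4,3)->(4,2) | p1:(5,0)->(4,0)->EXIT | p2:(0,3)->(1,3)
Step 2: p0:(4,2)->(4,1) | p1:escaped | p2:(1,3)->(1,4)->EXIT
Step 3: p0:(4,1)->(4,0)->EXIT | p1:escaped | p2:escaped
Exit steps: [3, 1, 2]
First to escape: p1 at step 1

Answer: 1 1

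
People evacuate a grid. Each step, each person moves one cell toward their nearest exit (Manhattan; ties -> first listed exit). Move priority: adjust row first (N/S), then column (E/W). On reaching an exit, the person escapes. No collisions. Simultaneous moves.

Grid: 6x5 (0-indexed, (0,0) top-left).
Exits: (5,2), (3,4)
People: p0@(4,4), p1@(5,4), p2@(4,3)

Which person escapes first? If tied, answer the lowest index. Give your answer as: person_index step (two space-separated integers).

Answer: 0 1

Derivation:
Step 1: p0:(4,4)->(3,4)->EXIT | p1:(5,4)->(5,3) | p2:(4,3)->(5,3)
Step 2: p0:escaped | p1:(5,3)->(5,2)->EXIT | p2:(5,3)->(5,2)->EXIT
Exit steps: [1, 2, 2]
First to escape: p0 at step 1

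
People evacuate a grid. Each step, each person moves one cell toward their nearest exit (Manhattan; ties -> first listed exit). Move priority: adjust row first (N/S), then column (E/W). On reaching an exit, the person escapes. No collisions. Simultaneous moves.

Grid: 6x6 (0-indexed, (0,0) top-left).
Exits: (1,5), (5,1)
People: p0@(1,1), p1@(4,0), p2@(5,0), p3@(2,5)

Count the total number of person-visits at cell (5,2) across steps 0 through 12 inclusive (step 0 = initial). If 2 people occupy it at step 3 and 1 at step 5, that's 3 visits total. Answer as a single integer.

Step 0: p0@(1,1) p1@(4,0) p2@(5,0) p3@(2,5) -> at (5,2): 0 [-], cum=0
Step 1: p0@(1,2) p1@(5,0) p2@ESC p3@ESC -> at (5,2): 0 [-], cum=0
Step 2: p0@(1,3) p1@ESC p2@ESC p3@ESC -> at (5,2): 0 [-], cum=0
Step 3: p0@(1,4) p1@ESC p2@ESC p3@ESC -> at (5,2): 0 [-], cum=0
Step 4: p0@ESC p1@ESC p2@ESC p3@ESC -> at (5,2): 0 [-], cum=0
Total visits = 0

Answer: 0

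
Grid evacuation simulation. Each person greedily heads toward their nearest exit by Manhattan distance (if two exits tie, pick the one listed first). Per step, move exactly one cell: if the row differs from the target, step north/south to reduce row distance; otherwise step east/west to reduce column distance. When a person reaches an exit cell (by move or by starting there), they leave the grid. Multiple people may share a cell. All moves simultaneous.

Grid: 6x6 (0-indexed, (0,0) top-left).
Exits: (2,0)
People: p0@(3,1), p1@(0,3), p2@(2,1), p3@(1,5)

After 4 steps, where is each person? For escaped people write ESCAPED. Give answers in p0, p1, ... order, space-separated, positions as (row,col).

Step 1: p0:(3,1)->(2,1) | p1:(0,3)->(1,3) | p2:(2,1)->(2,0)->EXIT | p3:(1,5)->(2,5)
Step 2: p0:(2,1)->(2,0)->EXIT | p1:(1,3)->(2,3) | p2:escaped | p3:(2,5)->(2,4)
Step 3: p0:escaped | p1:(2,3)->(2,2) | p2:escaped | p3:(2,4)->(2,3)
Step 4: p0:escaped | p1:(2,2)->(2,1) | p2:escaped | p3:(2,3)->(2,2)

ESCAPED (2,1) ESCAPED (2,2)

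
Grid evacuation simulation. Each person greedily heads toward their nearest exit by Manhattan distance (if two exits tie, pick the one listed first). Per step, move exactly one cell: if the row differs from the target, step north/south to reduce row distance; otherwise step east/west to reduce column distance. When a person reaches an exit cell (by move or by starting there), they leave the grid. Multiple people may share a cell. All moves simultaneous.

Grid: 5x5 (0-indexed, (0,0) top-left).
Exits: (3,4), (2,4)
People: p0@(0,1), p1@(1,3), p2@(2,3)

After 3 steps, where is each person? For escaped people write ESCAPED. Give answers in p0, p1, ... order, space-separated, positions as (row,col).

Step 1: p0:(0,1)->(1,1) | p1:(1,3)->(2,3) | p2:(2,3)->(2,4)->EXIT
Step 2: p0:(1,1)->(2,1) | p1:(2,3)->(2,4)->EXIT | p2:escaped
Step 3: p0:(2,1)->(2,2) | p1:escaped | p2:escaped

(2,2) ESCAPED ESCAPED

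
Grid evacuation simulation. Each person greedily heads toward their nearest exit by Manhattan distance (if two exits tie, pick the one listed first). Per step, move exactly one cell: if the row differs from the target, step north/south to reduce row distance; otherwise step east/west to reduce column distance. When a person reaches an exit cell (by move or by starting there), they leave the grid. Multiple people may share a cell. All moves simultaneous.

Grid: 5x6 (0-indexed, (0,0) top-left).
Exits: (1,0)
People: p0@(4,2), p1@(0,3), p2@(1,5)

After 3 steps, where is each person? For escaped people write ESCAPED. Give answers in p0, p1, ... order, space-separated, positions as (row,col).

Step 1: p0:(4,2)->(3,2) | p1:(0,3)->(1,3) | p2:(1,5)->(1,4)
Step 2: p0:(3,2)->(2,2) | p1:(1,3)->(1,2) | p2:(1,4)->(1,3)
Step 3: p0:(2,2)->(1,2) | p1:(1,2)->(1,1) | p2:(1,3)->(1,2)

(1,2) (1,1) (1,2)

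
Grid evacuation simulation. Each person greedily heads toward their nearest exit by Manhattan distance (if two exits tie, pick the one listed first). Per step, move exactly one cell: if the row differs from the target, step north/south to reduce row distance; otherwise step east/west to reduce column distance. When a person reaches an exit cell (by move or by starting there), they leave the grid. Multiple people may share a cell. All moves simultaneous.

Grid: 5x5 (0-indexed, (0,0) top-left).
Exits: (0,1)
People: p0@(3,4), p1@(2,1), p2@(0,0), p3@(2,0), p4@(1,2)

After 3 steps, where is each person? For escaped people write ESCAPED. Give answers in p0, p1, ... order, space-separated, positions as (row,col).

Step 1: p0:(3,4)->(2,4) | p1:(2,1)->(1,1) | p2:(0,0)->(0,1)->EXIT | p3:(2,0)->(1,0) | p4:(1,2)->(0,2)
Step 2: p0:(2,4)->(1,4) | p1:(1,1)->(0,1)->EXIT | p2:escaped | p3:(1,0)->(0,0) | p4:(0,2)->(0,1)->EXIT
Step 3: p0:(1,4)->(0,4) | p1:escaped | p2:escaped | p3:(0,0)->(0,1)->EXIT | p4:escaped

(0,4) ESCAPED ESCAPED ESCAPED ESCAPED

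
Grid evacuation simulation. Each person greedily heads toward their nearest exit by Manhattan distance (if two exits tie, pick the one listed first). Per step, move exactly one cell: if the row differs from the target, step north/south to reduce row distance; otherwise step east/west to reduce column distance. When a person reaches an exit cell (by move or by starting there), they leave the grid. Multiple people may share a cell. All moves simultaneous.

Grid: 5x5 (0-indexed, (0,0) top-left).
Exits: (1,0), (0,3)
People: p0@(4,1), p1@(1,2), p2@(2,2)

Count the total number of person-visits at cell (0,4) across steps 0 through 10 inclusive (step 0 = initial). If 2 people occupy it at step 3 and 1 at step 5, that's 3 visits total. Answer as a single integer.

Step 0: p0@(4,1) p1@(1,2) p2@(2,2) -> at (0,4): 0 [-], cum=0
Step 1: p0@(3,1) p1@(1,1) p2@(1,2) -> at (0,4): 0 [-], cum=0
Step 2: p0@(2,1) p1@ESC p2@(1,1) -> at (0,4): 0 [-], cum=0
Step 3: p0@(1,1) p1@ESC p2@ESC -> at (0,4): 0 [-], cum=0
Step 4: p0@ESC p1@ESC p2@ESC -> at (0,4): 0 [-], cum=0
Total visits = 0

Answer: 0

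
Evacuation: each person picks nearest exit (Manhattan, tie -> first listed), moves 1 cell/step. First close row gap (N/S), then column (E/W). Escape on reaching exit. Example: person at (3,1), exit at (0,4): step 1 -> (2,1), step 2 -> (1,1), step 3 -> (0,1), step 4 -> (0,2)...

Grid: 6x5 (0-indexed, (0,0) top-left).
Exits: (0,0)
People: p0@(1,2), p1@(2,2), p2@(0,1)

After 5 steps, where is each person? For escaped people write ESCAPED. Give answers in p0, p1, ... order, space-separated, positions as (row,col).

Step 1: p0:(1,2)->(0,2) | p1:(2,2)->(1,2) | p2:(0,1)->(0,0)->EXIT
Step 2: p0:(0,2)->(0,1) | p1:(1,2)->(0,2) | p2:escaped
Step 3: p0:(0,1)->(0,0)->EXIT | p1:(0,2)->(0,1) | p2:escaped
Step 4: p0:escaped | p1:(0,1)->(0,0)->EXIT | p2:escaped

ESCAPED ESCAPED ESCAPED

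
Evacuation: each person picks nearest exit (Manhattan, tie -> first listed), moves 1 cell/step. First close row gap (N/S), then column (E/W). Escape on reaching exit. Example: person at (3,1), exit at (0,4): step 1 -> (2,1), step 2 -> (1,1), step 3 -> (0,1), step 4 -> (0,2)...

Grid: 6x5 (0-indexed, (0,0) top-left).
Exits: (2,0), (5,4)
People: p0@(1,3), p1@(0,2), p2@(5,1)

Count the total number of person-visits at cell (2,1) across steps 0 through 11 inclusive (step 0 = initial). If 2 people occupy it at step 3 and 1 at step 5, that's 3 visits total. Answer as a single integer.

Answer: 2

Derivation:
Step 0: p0@(1,3) p1@(0,2) p2@(5,1) -> at (2,1): 0 [-], cum=0
Step 1: p0@(2,3) p1@(1,2) p2@(5,2) -> at (2,1): 0 [-], cum=0
Step 2: p0@(2,2) p1@(2,2) p2@(5,3) -> at (2,1): 0 [-], cum=0
Step 3: p0@(2,1) p1@(2,1) p2@ESC -> at (2,1): 2 [p0,p1], cum=2
Step 4: p0@ESC p1@ESC p2@ESC -> at (2,1): 0 [-], cum=2
Total visits = 2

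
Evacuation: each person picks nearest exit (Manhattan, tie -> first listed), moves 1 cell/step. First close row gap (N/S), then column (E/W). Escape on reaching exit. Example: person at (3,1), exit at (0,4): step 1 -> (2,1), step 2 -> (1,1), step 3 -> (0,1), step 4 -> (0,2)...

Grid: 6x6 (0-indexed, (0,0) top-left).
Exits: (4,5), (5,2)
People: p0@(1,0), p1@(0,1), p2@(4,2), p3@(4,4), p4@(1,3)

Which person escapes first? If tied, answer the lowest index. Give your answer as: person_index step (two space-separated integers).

Step 1: p0:(1,0)->(2,0) | p1:(0,1)->(1,1) | p2:(4,2)->(5,2)->EXIT | p3:(4,4)->(4,5)->EXIT | p4:(1,3)->(2,3)
Step 2: p0:(2,0)->(3,0) | p1:(1,1)->(2,1) | p2:escaped | p3:escaped | p4:(2,3)->(3,3)
Step 3: p0:(3,0)->(4,0) | p1:(2,1)->(3,1) | p2:escaped | p3:escaped | p4:(3,3)->(4,3)
Step 4: p0:(4,0)->(5,0) | p1:(3,1)->(4,1) | p2:escaped | p3:escaped | p4:(4,3)->(4,4)
Step 5: p0:(5,0)->(5,1) | p1:(4,1)->(5,1) | p2:escaped | p3:escaped | p4:(4,4)->(4,5)->EXIT
Step 6: p0:(5,1)->(5,2)->EXIT | p1:(5,1)->(5,2)->EXIT | p2:escaped | p3:escaped | p4:escaped
Exit steps: [6, 6, 1, 1, 5]
First to escape: p2 at step 1

Answer: 2 1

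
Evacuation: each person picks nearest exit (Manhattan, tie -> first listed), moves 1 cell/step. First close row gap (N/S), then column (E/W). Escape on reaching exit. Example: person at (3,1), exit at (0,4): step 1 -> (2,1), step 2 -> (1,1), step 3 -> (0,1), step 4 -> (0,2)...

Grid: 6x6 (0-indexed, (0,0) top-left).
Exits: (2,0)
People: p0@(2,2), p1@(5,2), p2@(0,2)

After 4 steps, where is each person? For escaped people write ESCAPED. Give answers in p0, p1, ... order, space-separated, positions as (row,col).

Step 1: p0:(2,2)->(2,1) | p1:(5,2)->(4,2) | p2:(0,2)->(1,2)
Step 2: p0:(2,1)->(2,0)->EXIT | p1:(4,2)->(3,2) | p2:(1,2)->(2,2)
Step 3: p0:escaped | p1:(3,2)->(2,2) | p2:(2,2)->(2,1)
Step 4: p0:escaped | p1:(2,2)->(2,1) | p2:(2,1)->(2,0)->EXIT

ESCAPED (2,1) ESCAPED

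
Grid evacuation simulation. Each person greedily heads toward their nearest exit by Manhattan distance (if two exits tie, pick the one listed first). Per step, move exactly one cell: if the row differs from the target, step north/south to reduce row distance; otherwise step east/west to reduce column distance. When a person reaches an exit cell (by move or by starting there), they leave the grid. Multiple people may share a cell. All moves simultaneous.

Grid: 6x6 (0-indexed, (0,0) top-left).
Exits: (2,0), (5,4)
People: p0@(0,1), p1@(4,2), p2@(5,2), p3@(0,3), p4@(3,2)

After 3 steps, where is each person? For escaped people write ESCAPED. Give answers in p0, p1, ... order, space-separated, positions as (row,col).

Step 1: p0:(0,1)->(1,1) | p1:(4,2)->(5,2) | p2:(5,2)->(5,3) | p3:(0,3)->(1,3) | p4:(3,2)->(2,2)
Step 2: p0:(1,1)->(2,1) | p1:(5,2)->(5,3) | p2:(5,3)->(5,4)->EXIT | p3:(1,3)->(2,3) | p4:(2,2)->(2,1)
Step 3: p0:(2,1)->(2,0)->EXIT | p1:(5,3)->(5,4)->EXIT | p2:escaped | p3:(2,3)->(2,2) | p4:(2,1)->(2,0)->EXIT

ESCAPED ESCAPED ESCAPED (2,2) ESCAPED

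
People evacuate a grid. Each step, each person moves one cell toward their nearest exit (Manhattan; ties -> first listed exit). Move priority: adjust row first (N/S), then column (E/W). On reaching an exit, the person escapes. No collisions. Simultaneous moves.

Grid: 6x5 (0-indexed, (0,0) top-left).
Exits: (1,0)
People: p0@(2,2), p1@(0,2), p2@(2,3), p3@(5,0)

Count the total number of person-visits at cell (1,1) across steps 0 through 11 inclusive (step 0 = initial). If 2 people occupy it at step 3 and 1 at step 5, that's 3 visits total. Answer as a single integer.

Answer: 3

Derivation:
Step 0: p0@(2,2) p1@(0,2) p2@(2,3) p3@(5,0) -> at (1,1): 0 [-], cum=0
Step 1: p0@(1,2) p1@(1,2) p2@(1,3) p3@(4,0) -> at (1,1): 0 [-], cum=0
Step 2: p0@(1,1) p1@(1,1) p2@(1,2) p3@(3,0) -> at (1,1): 2 [p0,p1], cum=2
Step 3: p0@ESC p1@ESC p2@(1,1) p3@(2,0) -> at (1,1): 1 [p2], cum=3
Step 4: p0@ESC p1@ESC p2@ESC p3@ESC -> at (1,1): 0 [-], cum=3
Total visits = 3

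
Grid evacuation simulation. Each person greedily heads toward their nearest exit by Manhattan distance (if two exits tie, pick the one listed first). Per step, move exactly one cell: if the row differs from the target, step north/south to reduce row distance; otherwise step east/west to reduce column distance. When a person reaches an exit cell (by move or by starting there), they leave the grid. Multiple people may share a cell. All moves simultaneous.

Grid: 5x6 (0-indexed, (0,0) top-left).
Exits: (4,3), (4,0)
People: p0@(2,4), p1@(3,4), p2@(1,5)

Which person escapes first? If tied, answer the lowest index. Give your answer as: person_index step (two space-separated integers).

Step 1: p0:(2,4)->(3,4) | p1:(3,4)->(4,4) | p2:(1,5)->(2,5)
Step 2: p0:(3,4)->(4,4) | p1:(4,4)->(4,3)->EXIT | p2:(2,5)->(3,5)
Step 3: p0:(4,4)->(4,3)->EXIT | p1:escaped | p2:(3,5)->(4,5)
Step 4: p0:escaped | p1:escaped | p2:(4,5)->(4,4)
Step 5: p0:escaped | p1:escaped | p2:(4,4)->(4,3)->EXIT
Exit steps: [3, 2, 5]
First to escape: p1 at step 2

Answer: 1 2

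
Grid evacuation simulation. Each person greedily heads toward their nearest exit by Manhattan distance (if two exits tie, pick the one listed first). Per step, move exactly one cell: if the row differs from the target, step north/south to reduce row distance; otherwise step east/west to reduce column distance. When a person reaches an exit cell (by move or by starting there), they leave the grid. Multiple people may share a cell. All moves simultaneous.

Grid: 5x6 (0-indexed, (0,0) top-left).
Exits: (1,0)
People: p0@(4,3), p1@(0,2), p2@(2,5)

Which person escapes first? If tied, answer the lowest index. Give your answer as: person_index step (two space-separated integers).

Answer: 1 3

Derivation:
Step 1: p0:(4,3)->(3,3) | p1:(0,2)->(1,2) | p2:(2,5)->(1,5)
Step 2: p0:(3,3)->(2,3) | p1:(1,2)->(1,1) | p2:(1,5)->(1,4)
Step 3: p0:(2,3)->(1,3) | p1:(1,1)->(1,0)->EXIT | p2:(1,4)->(1,3)
Step 4: p0:(1,3)->(1,2) | p1:escaped | p2:(1,3)->(1,2)
Step 5: p0:(1,2)->(1,1) | p1:escaped | p2:(1,2)->(1,1)
Step 6: p0:(1,1)->(1,0)->EXIT | p1:escaped | p2:(1,1)->(1,0)->EXIT
Exit steps: [6, 3, 6]
First to escape: p1 at step 3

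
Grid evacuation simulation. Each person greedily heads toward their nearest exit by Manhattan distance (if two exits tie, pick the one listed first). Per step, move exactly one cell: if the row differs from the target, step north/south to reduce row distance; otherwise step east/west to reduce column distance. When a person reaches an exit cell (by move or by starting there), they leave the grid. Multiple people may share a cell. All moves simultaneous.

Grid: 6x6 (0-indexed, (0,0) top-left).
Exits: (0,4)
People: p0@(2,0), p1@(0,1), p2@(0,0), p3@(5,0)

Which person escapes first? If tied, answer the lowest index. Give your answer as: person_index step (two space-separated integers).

Step 1: p0:(2,0)->(1,0) | p1:(0,1)->(0,2) | p2:(0,0)->(0,1) | p3:(5,0)->(4,0)
Step 2: p0:(1,0)->(0,0) | p1:(0,2)->(0,3) | p2:(0,1)->(0,2) | p3:(4,0)->(3,0)
Step 3: p0:(0,0)->(0,1) | p1:(0,3)->(0,4)->EXIT | p2:(0,2)->(0,3) | p3:(3,0)->(2,0)
Step 4: p0:(0,1)->(0,2) | p1:escaped | p2:(0,3)->(0,4)->EXIT | p3:(2,0)->(1,0)
Step 5: p0:(0,2)->(0,3) | p1:escaped | p2:escaped | p3:(1,0)->(0,0)
Step 6: p0:(0,3)->(0,4)->EXIT | p1:escaped | p2:escaped | p3:(0,0)->(0,1)
Step 7: p0:escaped | p1:escaped | p2:escaped | p3:(0,1)->(0,2)
Step 8: p0:escaped | p1:escaped | p2:escaped | p3:(0,2)->(0,3)
Step 9: p0:escaped | p1:escaped | p2:escaped | p3:(0,3)->(0,4)->EXIT
Exit steps: [6, 3, 4, 9]
First to escape: p1 at step 3

Answer: 1 3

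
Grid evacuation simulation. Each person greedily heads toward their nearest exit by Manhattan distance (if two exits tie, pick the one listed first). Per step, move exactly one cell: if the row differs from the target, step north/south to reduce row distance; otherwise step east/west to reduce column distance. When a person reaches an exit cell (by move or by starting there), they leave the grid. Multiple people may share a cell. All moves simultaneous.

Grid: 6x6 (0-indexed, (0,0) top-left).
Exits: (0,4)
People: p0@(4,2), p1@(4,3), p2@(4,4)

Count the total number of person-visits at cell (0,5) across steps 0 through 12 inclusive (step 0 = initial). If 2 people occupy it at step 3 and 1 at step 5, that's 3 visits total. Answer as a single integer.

Answer: 0

Derivation:
Step 0: p0@(4,2) p1@(4,3) p2@(4,4) -> at (0,5): 0 [-], cum=0
Step 1: p0@(3,2) p1@(3,3) p2@(3,4) -> at (0,5): 0 [-], cum=0
Step 2: p0@(2,2) p1@(2,3) p2@(2,4) -> at (0,5): 0 [-], cum=0
Step 3: p0@(1,2) p1@(1,3) p2@(1,4) -> at (0,5): 0 [-], cum=0
Step 4: p0@(0,2) p1@(0,3) p2@ESC -> at (0,5): 0 [-], cum=0
Step 5: p0@(0,3) p1@ESC p2@ESC -> at (0,5): 0 [-], cum=0
Step 6: p0@ESC p1@ESC p2@ESC -> at (0,5): 0 [-], cum=0
Total visits = 0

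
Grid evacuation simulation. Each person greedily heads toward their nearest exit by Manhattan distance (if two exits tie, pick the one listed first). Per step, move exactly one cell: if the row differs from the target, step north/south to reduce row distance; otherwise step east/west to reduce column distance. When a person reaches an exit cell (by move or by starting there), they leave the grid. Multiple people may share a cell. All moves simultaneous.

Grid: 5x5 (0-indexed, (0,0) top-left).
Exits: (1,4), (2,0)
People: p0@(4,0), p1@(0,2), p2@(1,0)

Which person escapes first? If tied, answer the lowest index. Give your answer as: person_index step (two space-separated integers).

Step 1: p0:(4,0)->(3,0) | p1:(0,2)->(1,2) | p2:(1,0)->(2,0)->EXIT
Step 2: p0:(3,0)->(2,0)->EXIT | p1:(1,2)->(1,3) | p2:escaped
Step 3: p0:escaped | p1:(1,3)->(1,4)->EXIT | p2:escaped
Exit steps: [2, 3, 1]
First to escape: p2 at step 1

Answer: 2 1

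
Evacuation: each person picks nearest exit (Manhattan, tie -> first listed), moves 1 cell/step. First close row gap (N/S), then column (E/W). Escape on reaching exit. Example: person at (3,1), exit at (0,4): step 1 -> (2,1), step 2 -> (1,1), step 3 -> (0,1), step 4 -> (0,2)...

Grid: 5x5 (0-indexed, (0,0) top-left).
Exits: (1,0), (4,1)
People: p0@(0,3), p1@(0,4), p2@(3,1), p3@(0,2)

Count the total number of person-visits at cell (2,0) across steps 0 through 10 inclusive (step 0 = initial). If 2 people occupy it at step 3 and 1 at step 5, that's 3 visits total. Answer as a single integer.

Answer: 0

Derivation:
Step 0: p0@(0,3) p1@(0,4) p2@(3,1) p3@(0,2) -> at (2,0): 0 [-], cum=0
Step 1: p0@(1,3) p1@(1,4) p2@ESC p3@(1,2) -> at (2,0): 0 [-], cum=0
Step 2: p0@(1,2) p1@(1,3) p2@ESC p3@(1,1) -> at (2,0): 0 [-], cum=0
Step 3: p0@(1,1) p1@(1,2) p2@ESC p3@ESC -> at (2,0): 0 [-], cum=0
Step 4: p0@ESC p1@(1,1) p2@ESC p3@ESC -> at (2,0): 0 [-], cum=0
Step 5: p0@ESC p1@ESC p2@ESC p3@ESC -> at (2,0): 0 [-], cum=0
Total visits = 0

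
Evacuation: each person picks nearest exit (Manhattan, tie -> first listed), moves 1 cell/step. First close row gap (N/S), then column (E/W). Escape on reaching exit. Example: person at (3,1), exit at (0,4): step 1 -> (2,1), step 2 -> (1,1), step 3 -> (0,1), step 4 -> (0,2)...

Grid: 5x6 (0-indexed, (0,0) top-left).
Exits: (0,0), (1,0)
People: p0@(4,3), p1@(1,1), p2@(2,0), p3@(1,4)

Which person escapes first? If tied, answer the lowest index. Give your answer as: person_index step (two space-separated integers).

Answer: 1 1

Derivation:
Step 1: p0:(4,3)->(3,3) | p1:(1,1)->(1,0)->EXIT | p2:(2,0)->(1,0)->EXIT | p3:(1,4)->(1,3)
Step 2: p0:(3,3)->(2,3) | p1:escaped | p2:escaped | p3:(1,3)->(1,2)
Step 3: p0:(2,3)->(1,3) | p1:escaped | p2:escaped | p3:(1,2)->(1,1)
Step 4: p0:(1,3)->(1,2) | p1:escaped | p2:escaped | p3:(1,1)->(1,0)->EXIT
Step 5: p0:(1,2)->(1,1) | p1:escaped | p2:escaped | p3:escaped
Step 6: p0:(1,1)->(1,0)->EXIT | p1:escaped | p2:escaped | p3:escaped
Exit steps: [6, 1, 1, 4]
First to escape: p1 at step 1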